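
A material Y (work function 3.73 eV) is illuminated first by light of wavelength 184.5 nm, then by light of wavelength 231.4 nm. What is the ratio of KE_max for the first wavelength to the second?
1.8366

Using Einstein's equation: KE_max = hc/λ - φ

For λ₁ = 184.5 nm:
E₁ = hc/λ₁ = 6.7200 eV
KE₁ = E₁ - φ = 6.7200 - 3.73 = 2.9900 eV

For λ₂ = 231.4 nm:
E₂ = hc/λ₂ = 5.3580 eV
KE₂ = E₂ - φ = 5.3580 - 3.73 = 1.6280 eV

Ratio: KE₁/KE₂ = 2.9900/1.6280 = 1.8366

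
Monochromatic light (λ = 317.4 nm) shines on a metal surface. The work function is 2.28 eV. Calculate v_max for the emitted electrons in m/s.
7.5634e+05 m/s

First, find the maximum kinetic energy:
E_photon = hc/λ = 3.9062 eV
KE_max = E_photon - φ = 3.9062 - 2.28 = 1.6262 eV

Convert to Joules: KE_max = 1.6262 × 1.602×10⁻¹⁹ J = 2.6055e-19 J

Then use KE = ½mv² to find velocity:
v = √(2·KE/m) = √(2 × 2.6055e-19 J / 9.109e-31 kg)
v = 7.5634e+05 m/s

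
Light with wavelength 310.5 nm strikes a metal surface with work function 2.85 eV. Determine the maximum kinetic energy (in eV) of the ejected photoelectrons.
1.1430 eV

Using Einstein's photoelectric equation: KE_max = hf - φ = hc/λ - φ

First, calculate the photon energy:
E_photon = hc/λ = (6.626×10⁻³⁴ J·s)(3×10⁸ m/s) / (310.5×10⁻⁹ m)
E_photon = 3.9930 eV

Then, the maximum kinetic energy:
KE_max = E_photon - φ = 3.9930 eV - 2.85 eV = 1.1430 eV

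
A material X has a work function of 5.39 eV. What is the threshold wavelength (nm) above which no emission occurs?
230.03 nm

The threshold wavelength is when the photon energy equals the work function:
hc/λ₀ = φ

Solving for λ₀:
λ₀ = hc/φ = (6.626×10⁻³⁴ J·s)(3×10⁸ m/s) / (5.39 eV × 1.602×10⁻¹⁹ J/eV)
λ₀ = 230.03 nm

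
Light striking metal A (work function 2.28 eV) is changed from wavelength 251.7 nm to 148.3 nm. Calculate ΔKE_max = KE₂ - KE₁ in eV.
3.4345 eV

Using Einstein's equation: KE_max = hc/λ - φ

For λ₁ = 251.7 nm:
KE₁ = hc/λ₁ - φ = 4.9259 - 2.28 = 2.6459 eV

For λ₂ = 148.3 nm:
KE₂ = hc/λ₂ - φ = 8.3604 - 2.28 = 6.0804 eV

Change in KE:
ΔKE = KE₂ - KE₁ = 6.0804 - 2.6459 = 3.4345 eV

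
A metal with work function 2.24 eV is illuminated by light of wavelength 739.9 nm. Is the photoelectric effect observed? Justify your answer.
No

For photoemission, the photon energy must exceed the work function.

Photon energy: E = hc/λ = 1.6757 eV
Work function: φ = 2.24 eV

Since E_photon (1.6757 eV) < φ (2.24 eV), photoemission will NOT occur.
The threshold wavelength is λ₀ = hc/φ = 553.5 nm.
Since 739.9 nm > 553.5 nm, the photons lack sufficient energy.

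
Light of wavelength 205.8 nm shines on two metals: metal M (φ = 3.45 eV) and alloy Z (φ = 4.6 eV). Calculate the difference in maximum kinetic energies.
1.1500 eV

Using KE_max = hc/λ - φ for each metal:

Photon energy: E = hc/λ = 6.0245 eV

For metal M (φ₁ = 3.45 eV):
KE₁ = E - φ₁ = 6.0245 - 3.45 = 2.5745 eV

For alloy Z (φ₂ = 4.6 eV):
KE₂ = E - φ₂ = 6.0245 - 4.6 = 1.4245 eV

Difference:
ΔKE = KE₁ - KE₂ = 2.5745 - 1.4245 = 1.1500 eV

Note: The difference equals the difference in work functions: 4.6 - 3.45 = 1.15 eV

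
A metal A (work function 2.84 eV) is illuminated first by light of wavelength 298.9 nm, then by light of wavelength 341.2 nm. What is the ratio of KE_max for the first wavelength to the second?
1.6479

Using Einstein's equation: KE_max = hc/λ - φ

For λ₁ = 298.9 nm:
E₁ = hc/λ₁ = 4.1480 eV
KE₁ = E₁ - φ = 4.1480 - 2.84 = 1.3080 eV

For λ₂ = 341.2 nm:
E₂ = hc/λ₂ = 3.6338 eV
KE₂ = E₂ - φ = 3.6338 - 2.84 = 0.7938 eV

Ratio: KE₁/KE₂ = 1.3080/0.7938 = 1.6479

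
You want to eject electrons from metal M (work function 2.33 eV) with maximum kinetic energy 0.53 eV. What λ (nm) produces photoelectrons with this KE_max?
433.51 nm

From Einstein's equation: KE_max = hc/λ - φ

Rearranging for λ:
hc/λ = KE_max + φ
λ = hc/(KE_max + φ)

Required photon energy:
E_photon = KE_max + φ = 0.53 + 2.33 = 2.86 eV

Required wavelength:
λ = hc/E_photon = (6.626×10⁻³⁴)(3×10⁸) / (2.86 × 1.602×10⁻¹⁹)
λ = 433.51 nm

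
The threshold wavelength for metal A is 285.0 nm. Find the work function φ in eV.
4.35 eV

At the threshold wavelength, photon energy equals work function:
φ = hc/λ₀

Calculating:
φ = (6.626×10⁻³⁴ J·s)(3×10⁸ m/s) / (285.0×10⁻⁹ m)
φ = 4.35 eV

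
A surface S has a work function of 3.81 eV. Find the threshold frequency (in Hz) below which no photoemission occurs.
9.2125e+14 Hz

The threshold frequency is when the photon energy equals the work function:
hf₀ = φ

Solving for f₀:
f₀ = φ/h = (3.81 eV × 1.602×10⁻¹⁹ J/eV) / (6.626×10⁻³⁴ J·s)
f₀ = 9.2125e+14 Hz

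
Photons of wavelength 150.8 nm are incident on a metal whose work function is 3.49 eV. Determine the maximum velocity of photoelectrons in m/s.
1.2901e+06 m/s

First, find the maximum kinetic energy:
E_photon = hc/λ = 8.2218 eV
KE_max = E_photon - φ = 8.2218 - 3.49 = 4.7318 eV

Convert to Joules: KE_max = 4.7318 × 1.602×10⁻¹⁹ J = 7.5811e-19 J

Then use KE = ½mv² to find velocity:
v = √(2·KE/m) = √(2 × 7.5811e-19 J / 9.109e-31 kg)
v = 1.2901e+06 m/s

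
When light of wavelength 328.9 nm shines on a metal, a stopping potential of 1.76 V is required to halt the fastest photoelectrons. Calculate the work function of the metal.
2.01 eV

The stopping potential gives the maximum kinetic energy: KE_max = eV_s = 1.76 eV

From Einstein's photoelectric equation: KE_max = hc/λ - φ
Rearranging: φ = hc/λ - KE_max

Calculate photon energy:
E_photon = hc/λ = (6.626×10⁻³⁴ J·s)(3×10⁸ m/s) / (328.9×10⁻⁹ m) = 3.7697 eV

Therefore:
φ = 3.7697 - 1.76 = 2.01 eV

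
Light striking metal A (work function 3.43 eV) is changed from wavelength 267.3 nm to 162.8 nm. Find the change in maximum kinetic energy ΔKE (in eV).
2.9773 eV

Using Einstein's equation: KE_max = hc/λ - φ

For λ₁ = 267.3 nm:
KE₁ = hc/λ₁ - φ = 4.6384 - 3.43 = 1.2084 eV

For λ₂ = 162.8 nm:
KE₂ = hc/λ₂ - φ = 7.6157 - 3.43 = 4.1857 eV

Change in KE:
ΔKE = KE₂ - KE₁ = 4.1857 - 1.2084 = 2.9773 eV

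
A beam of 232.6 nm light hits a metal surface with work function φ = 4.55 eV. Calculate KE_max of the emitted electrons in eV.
0.7804 eV

Using Einstein's photoelectric equation: KE_max = hf - φ = hc/λ - φ

First, calculate the photon energy:
E_photon = hc/λ = (6.626×10⁻³⁴ J·s)(3×10⁸ m/s) / (232.6×10⁻⁹ m)
E_photon = 5.3304 eV

Then, the maximum kinetic energy:
KE_max = E_photon - φ = 5.3304 eV - 4.55 eV = 0.7804 eV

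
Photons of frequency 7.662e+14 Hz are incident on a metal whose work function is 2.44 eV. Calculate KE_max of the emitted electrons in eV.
0.7287 eV

Using Einstein's photoelectric equation: KE_max = hf - φ

First, calculate the photon energy:
E_photon = hf = (6.626×10⁻³⁴ J·s)(7.662e+14 Hz)
E_photon = 3.1687 eV

Then, the maximum kinetic energy:
KE_max = E_photon - φ = 3.1687 eV - 2.44 eV = 0.7287 eV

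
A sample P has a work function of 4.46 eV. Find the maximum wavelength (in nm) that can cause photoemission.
277.99 nm

The threshold wavelength is when the photon energy equals the work function:
hc/λ₀ = φ

Solving for λ₀:
λ₀ = hc/φ = (6.626×10⁻³⁴ J·s)(3×10⁸ m/s) / (4.46 eV × 1.602×10⁻¹⁹ J/eV)
λ₀ = 277.99 nm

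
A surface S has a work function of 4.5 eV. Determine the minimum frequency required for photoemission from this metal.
1.0881e+15 Hz

The threshold frequency is when the photon energy equals the work function:
hf₀ = φ

Solving for f₀:
f₀ = φ/h = (4.5 eV × 1.602×10⁻¹⁹ J/eV) / (6.626×10⁻³⁴ J·s)
f₀ = 1.0881e+15 Hz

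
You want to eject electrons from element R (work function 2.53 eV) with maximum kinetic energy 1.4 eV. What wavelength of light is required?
315.48 nm

From Einstein's equation: KE_max = hc/λ - φ

Rearranging for λ:
hc/λ = KE_max + φ
λ = hc/(KE_max + φ)

Required photon energy:
E_photon = KE_max + φ = 1.4 + 2.53 = 3.93 eV

Required wavelength:
λ = hc/E_photon = (6.626×10⁻³⁴)(3×10⁸) / (3.93 × 1.602×10⁻¹⁹)
λ = 315.48 nm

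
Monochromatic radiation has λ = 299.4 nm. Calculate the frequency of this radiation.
1.0013e+15 Hz

Using the wave equation: c = fλ

Solving for frequency:
f = c/λ = (3×10⁸ m/s) / (299.4×10⁻⁹ m)
f = 1.0013e+15 Hz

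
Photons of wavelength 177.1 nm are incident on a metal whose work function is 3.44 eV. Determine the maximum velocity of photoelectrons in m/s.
1.1192e+06 m/s

First, find the maximum kinetic energy:
E_photon = hc/λ = 7.0008 eV
KE_max = E_photon - φ = 7.0008 - 3.44 = 3.5608 eV

Convert to Joules: KE_max = 3.5608 × 1.602×10⁻¹⁹ J = 5.7050e-19 J

Then use KE = ½mv² to find velocity:
v = √(2·KE/m) = √(2 × 5.7050e-19 J / 9.109e-31 kg)
v = 1.1192e+06 m/s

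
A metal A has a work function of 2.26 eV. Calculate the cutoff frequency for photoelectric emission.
5.4647e+14 Hz

The threshold frequency is when the photon energy equals the work function:
hf₀ = φ

Solving for f₀:
f₀ = φ/h = (2.26 eV × 1.602×10⁻¹⁹ J/eV) / (6.626×10⁻³⁴ J·s)
f₀ = 5.4647e+14 Hz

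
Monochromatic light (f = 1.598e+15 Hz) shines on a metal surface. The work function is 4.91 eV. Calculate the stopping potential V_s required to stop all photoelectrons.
1.6988 V

The stopping potential V_s satisfies: eV_s = KE_max

First, find KE_max using Einstein's equation:
E_photon = hf = (6.626×10⁻³⁴ J·s)(1.598e+15 Hz) = 6.6088 eV
KE_max = E_photon - φ = 6.6088 - 4.91 = 1.6988 eV

Since eV_s = KE_max:
V_s = KE_max/e = 1.6988 V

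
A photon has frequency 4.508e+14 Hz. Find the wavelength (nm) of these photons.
665.02 nm

Using the wave equation: c = fλ

Solving for wavelength:
λ = c/f = (3×10⁸ m/s) / (4.508e+14 Hz)
λ = 665.02 nm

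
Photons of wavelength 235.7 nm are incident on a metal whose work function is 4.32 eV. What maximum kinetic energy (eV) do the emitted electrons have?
0.9403 eV

Using Einstein's photoelectric equation: KE_max = hf - φ = hc/λ - φ

First, calculate the photon energy:
E_photon = hc/λ = (6.626×10⁻³⁴ J·s)(3×10⁸ m/s) / (235.7×10⁻⁹ m)
E_photon = 5.2603 eV

Then, the maximum kinetic energy:
KE_max = E_photon - φ = 5.2603 eV - 4.32 eV = 0.9403 eV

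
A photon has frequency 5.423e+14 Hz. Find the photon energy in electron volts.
2.2428 eV

Using E = hf:

E = hf = (6.626×10⁻³⁴ J·s)(5.423e+14 Hz)
E = 2.2428 eV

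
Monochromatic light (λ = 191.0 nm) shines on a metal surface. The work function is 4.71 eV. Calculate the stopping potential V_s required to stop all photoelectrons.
1.7813 V

The stopping potential V_s satisfies: eV_s = KE_max

First, find KE_max using Einstein's equation:
E_photon = hc/λ = 6.4913 eV
KE_max = E_photon - φ = 6.4913 - 4.71 = 1.7813 eV

Since eV_s = KE_max:
V_s = KE_max/e = 1.7813 V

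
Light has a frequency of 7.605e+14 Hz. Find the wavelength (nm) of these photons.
394.20 nm

Using the wave equation: c = fλ

Solving for wavelength:
λ = c/f = (3×10⁸ m/s) / (7.605e+14 Hz)
λ = 394.20 nm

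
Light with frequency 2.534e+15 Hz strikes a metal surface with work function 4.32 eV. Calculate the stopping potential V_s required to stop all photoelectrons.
6.1598 V

The stopping potential V_s satisfies: eV_s = KE_max

First, find KE_max using Einstein's equation:
E_photon = hf = (6.626×10⁻³⁴ J·s)(2.534e+15 Hz) = 10.4798 eV
KE_max = E_photon - φ = 10.4798 - 4.32 = 6.1598 eV

Since eV_s = KE_max:
V_s = KE_max/e = 6.1598 V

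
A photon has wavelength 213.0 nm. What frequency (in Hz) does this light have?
1.4075e+15 Hz

Using the wave equation: c = fλ

Solving for frequency:
f = c/λ = (3×10⁸ m/s) / (213.0×10⁻⁹ m)
f = 1.4075e+15 Hz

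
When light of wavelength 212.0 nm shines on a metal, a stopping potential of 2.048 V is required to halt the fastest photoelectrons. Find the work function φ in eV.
3.80 eV

The stopping potential gives the maximum kinetic energy: KE_max = eV_s = 2.048 eV

From Einstein's photoelectric equation: KE_max = hc/λ - φ
Rearranging: φ = hc/λ - KE_max

Calculate photon energy:
E_photon = hc/λ = (6.626×10⁻³⁴ J·s)(3×10⁸ m/s) / (212.0×10⁻⁹ m) = 5.8483 eV

Therefore:
φ = 5.8483 - 2.048 = 3.80 eV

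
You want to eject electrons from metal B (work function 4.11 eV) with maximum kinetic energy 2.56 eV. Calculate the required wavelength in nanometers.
185.88 nm

From Einstein's equation: KE_max = hc/λ - φ

Rearranging for λ:
hc/λ = KE_max + φ
λ = hc/(KE_max + φ)

Required photon energy:
E_photon = KE_max + φ = 2.56 + 4.11 = 6.67 eV

Required wavelength:
λ = hc/E_photon = (6.626×10⁻³⁴)(3×10⁸) / (6.67 × 1.602×10⁻¹⁹)
λ = 185.88 nm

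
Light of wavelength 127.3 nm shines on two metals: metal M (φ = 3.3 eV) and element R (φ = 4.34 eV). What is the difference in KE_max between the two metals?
1.0400 eV

Using KE_max = hc/λ - φ for each metal:

Photon energy: E = hc/λ = 9.7395 eV

For metal M (φ₁ = 3.3 eV):
KE₁ = E - φ₁ = 9.7395 - 3.3 = 6.4395 eV

For element R (φ₂ = 4.34 eV):
KE₂ = E - φ₂ = 9.7395 - 4.34 = 5.3995 eV

Difference:
ΔKE = KE₁ - KE₂ = 6.4395 - 5.3995 = 1.0400 eV

Note: The difference equals the difference in work functions: 4.34 - 3.3 = 1.04 eV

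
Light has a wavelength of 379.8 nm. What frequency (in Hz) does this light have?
7.8934e+14 Hz

Using the wave equation: c = fλ

Solving for frequency:
f = c/λ = (3×10⁸ m/s) / (379.8×10⁻⁹ m)
f = 7.8934e+14 Hz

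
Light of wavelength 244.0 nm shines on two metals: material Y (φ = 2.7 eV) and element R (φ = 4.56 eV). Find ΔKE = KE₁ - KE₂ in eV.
1.8600 eV

Using KE_max = hc/λ - φ for each metal:

Photon energy: E = hc/λ = 5.0813 eV

For material Y (φ₁ = 2.7 eV):
KE₁ = E - φ₁ = 5.0813 - 2.7 = 2.3813 eV

For element R (φ₂ = 4.56 eV):
KE₂ = E - φ₂ = 5.0813 - 4.56 = 0.5213 eV

Difference:
ΔKE = KE₁ - KE₂ = 2.3813 - 0.5213 = 1.8600 eV

Note: The difference equals the difference in work functions: 4.56 - 2.7 = 1.86 eV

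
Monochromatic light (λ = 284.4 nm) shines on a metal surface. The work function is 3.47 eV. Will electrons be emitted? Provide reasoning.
Yes

For photoemission, the photon energy must exceed the work function.

Photon energy: E = hc/λ = 4.3595 eV
Work function: φ = 3.47 eV

Since E_photon (4.3595 eV) > φ (3.47 eV), photoemission WILL occur.
The threshold wavelength is λ₀ = hc/φ = 357.3 nm.
Since 284.4 nm < 357.3 nm, the light has sufficient energy.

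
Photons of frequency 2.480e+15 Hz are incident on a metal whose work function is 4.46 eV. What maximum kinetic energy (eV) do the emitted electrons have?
5.7965 eV

Using Einstein's photoelectric equation: KE_max = hf - φ

First, calculate the photon energy:
E_photon = hf = (6.626×10⁻³⁴ J·s)(2.480e+15 Hz)
E_photon = 10.2565 eV

Then, the maximum kinetic energy:
KE_max = E_photon - φ = 10.2565 eV - 4.46 eV = 5.7965 eV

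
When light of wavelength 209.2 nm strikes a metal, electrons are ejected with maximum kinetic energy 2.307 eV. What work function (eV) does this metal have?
3.62 eV

From Einstein's photoelectric equation: KE_max = hf - φ = hc/λ - φ

Rearranging for φ:
φ = hc/λ - KE_max

Calculate photon energy:
E_photon = hc/λ = 5.9266 eV

Therefore:
φ = 5.9266 - 2.307 = 3.62 eV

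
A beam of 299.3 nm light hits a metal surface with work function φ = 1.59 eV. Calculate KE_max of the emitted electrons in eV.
2.5525 eV

Using Einstein's photoelectric equation: KE_max = hf - φ = hc/λ - φ

First, calculate the photon energy:
E_photon = hc/λ = (6.626×10⁻³⁴ J·s)(3×10⁸ m/s) / (299.3×10⁻⁹ m)
E_photon = 4.1425 eV

Then, the maximum kinetic energy:
KE_max = E_photon - φ = 4.1425 eV - 1.59 eV = 2.5525 eV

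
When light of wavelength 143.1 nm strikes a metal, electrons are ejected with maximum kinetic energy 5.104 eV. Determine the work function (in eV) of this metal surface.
3.56 eV

From Einstein's photoelectric equation: KE_max = hf - φ = hc/λ - φ

Rearranging for φ:
φ = hc/λ - KE_max

Calculate photon energy:
E_photon = hc/λ = 8.6642 eV

Therefore:
φ = 8.6642 - 5.104 = 3.56 eV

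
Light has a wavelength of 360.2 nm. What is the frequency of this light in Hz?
8.3229e+14 Hz

Using the wave equation: c = fλ

Solving for frequency:
f = c/λ = (3×10⁸ m/s) / (360.2×10⁻⁹ m)
f = 8.3229e+14 Hz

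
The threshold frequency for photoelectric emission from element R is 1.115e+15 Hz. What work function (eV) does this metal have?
4.61 eV

At the threshold frequency, photon energy equals work function:
φ = hf₀

Calculating:
φ = (6.626×10⁻³⁴ J·s)(1.115e+15 Hz)
φ = 4.61 eV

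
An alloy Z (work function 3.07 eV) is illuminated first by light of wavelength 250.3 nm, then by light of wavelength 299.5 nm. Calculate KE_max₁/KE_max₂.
1.7607

Using Einstein's equation: KE_max = hc/λ - φ

For λ₁ = 250.3 nm:
E₁ = hc/λ₁ = 4.9534 eV
KE₁ = E₁ - φ = 4.9534 - 3.07 = 1.8834 eV

For λ₂ = 299.5 nm:
E₂ = hc/λ₂ = 4.1397 eV
KE₂ = E₂ - φ = 4.1397 - 3.07 = 1.0697 eV

Ratio: KE₁/KE₂ = 1.8834/1.0697 = 1.7607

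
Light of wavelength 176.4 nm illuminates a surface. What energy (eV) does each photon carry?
7.0286 eV

Using E = hf = hc/λ:

E = hc/λ = (6.626×10⁻³⁴ J·s)(3×10⁸ m/s) / (176.4×10⁻⁹ m)
E = 7.0286 eV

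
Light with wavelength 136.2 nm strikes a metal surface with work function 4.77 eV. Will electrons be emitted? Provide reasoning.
Yes

For photoemission, the photon energy must exceed the work function.

Photon energy: E = hc/λ = 9.1031 eV
Work function: φ = 4.77 eV

Since E_photon (9.1031 eV) > φ (4.77 eV), photoemission WILL occur.
The threshold wavelength is λ₀ = hc/φ = 259.9 nm.
Since 136.2 nm < 259.9 nm, the light has sufficient energy.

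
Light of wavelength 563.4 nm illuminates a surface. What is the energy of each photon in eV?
2.2006 eV

Using E = hf = hc/λ:

E = hc/λ = (6.626×10⁻³⁴ J·s)(3×10⁸ m/s) / (563.4×10⁻⁹ m)
E = 2.2006 eV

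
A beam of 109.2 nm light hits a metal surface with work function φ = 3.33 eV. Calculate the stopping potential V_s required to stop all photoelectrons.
8.0239 V

The stopping potential V_s satisfies: eV_s = KE_max

First, find KE_max using Einstein's equation:
E_photon = hc/λ = 11.3539 eV
KE_max = E_photon - φ = 11.3539 - 3.33 = 8.0239 eV

Since eV_s = KE_max:
V_s = KE_max/e = 8.0239 V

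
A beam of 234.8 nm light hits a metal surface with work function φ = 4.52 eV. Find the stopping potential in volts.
0.7604 V

The stopping potential V_s satisfies: eV_s = KE_max

First, find KE_max using Einstein's equation:
E_photon = hc/λ = 5.2804 eV
KE_max = E_photon - φ = 5.2804 - 4.52 = 0.7604 eV

Since eV_s = KE_max:
V_s = KE_max/e = 0.7604 V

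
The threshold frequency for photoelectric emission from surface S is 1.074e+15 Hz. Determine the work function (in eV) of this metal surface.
4.44 eV

At the threshold frequency, photon energy equals work function:
φ = hf₀

Calculating:
φ = (6.626×10⁻³⁴ J·s)(1.074e+15 Hz)
φ = 4.44 eV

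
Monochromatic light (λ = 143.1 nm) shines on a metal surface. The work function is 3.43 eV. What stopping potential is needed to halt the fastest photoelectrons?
5.2342 V

The stopping potential V_s satisfies: eV_s = KE_max

First, find KE_max using Einstein's equation:
E_photon = hc/λ = 8.6642 eV
KE_max = E_photon - φ = 8.6642 - 3.43 = 5.2342 eV

Since eV_s = KE_max:
V_s = KE_max/e = 5.2342 V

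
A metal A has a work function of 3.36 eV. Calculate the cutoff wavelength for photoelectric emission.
369.00 nm

The threshold wavelength is when the photon energy equals the work function:
hc/λ₀ = φ

Solving for λ₀:
λ₀ = hc/φ = (6.626×10⁻³⁴ J·s)(3×10⁸ m/s) / (3.36 eV × 1.602×10⁻¹⁹ J/eV)
λ₀ = 369.00 nm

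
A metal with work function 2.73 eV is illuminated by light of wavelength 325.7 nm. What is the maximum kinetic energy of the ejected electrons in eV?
1.0767 eV

Using Einstein's photoelectric equation: KE_max = hf - φ = hc/λ - φ

First, calculate the photon energy:
E_photon = hc/λ = (6.626×10⁻³⁴ J·s)(3×10⁸ m/s) / (325.7×10⁻⁹ m)
E_photon = 3.8067 eV

Then, the maximum kinetic energy:
KE_max = E_photon - φ = 3.8067 eV - 2.73 eV = 1.0767 eV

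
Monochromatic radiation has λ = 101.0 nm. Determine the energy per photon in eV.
12.2757 eV

Using E = hf = hc/λ:

E = hc/λ = (6.626×10⁻³⁴ J·s)(3×10⁸ m/s) / (101.0×10⁻⁹ m)
E = 12.2757 eV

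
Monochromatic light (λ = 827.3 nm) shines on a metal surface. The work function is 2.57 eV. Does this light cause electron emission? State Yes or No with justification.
No

For photoemission, the photon energy must exceed the work function.

Photon energy: E = hc/λ = 1.4987 eV
Work function: φ = 2.57 eV

Since E_photon (1.4987 eV) < φ (2.57 eV), photoemission will NOT occur.
The threshold wavelength is λ₀ = hc/φ = 482.4 nm.
Since 827.3 nm > 482.4 nm, the photons lack sufficient energy.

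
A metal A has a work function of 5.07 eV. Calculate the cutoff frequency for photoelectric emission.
1.2259e+15 Hz

The threshold frequency is when the photon energy equals the work function:
hf₀ = φ

Solving for f₀:
f₀ = φ/h = (5.07 eV × 1.602×10⁻¹⁹ J/eV) / (6.626×10⁻³⁴ J·s)
f₀ = 1.2259e+15 Hz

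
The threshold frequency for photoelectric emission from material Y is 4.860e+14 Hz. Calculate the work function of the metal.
2.01 eV

At the threshold frequency, photon energy equals work function:
φ = hf₀

Calculating:
φ = (6.626×10⁻³⁴ J·s)(4.860e+14 Hz)
φ = 2.01 eV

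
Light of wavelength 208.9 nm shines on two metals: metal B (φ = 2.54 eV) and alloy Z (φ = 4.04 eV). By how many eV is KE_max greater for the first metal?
1.5000 eV

Using KE_max = hc/λ - φ for each metal:

Photon energy: E = hc/λ = 5.9351 eV

For metal B (φ₁ = 2.54 eV):
KE₁ = E - φ₁ = 5.9351 - 2.54 = 3.3951 eV

For alloy Z (φ₂ = 4.04 eV):
KE₂ = E - φ₂ = 5.9351 - 4.04 = 1.8951 eV

Difference:
ΔKE = KE₁ - KE₂ = 3.3951 - 1.8951 = 1.5000 eV

Note: The difference equals the difference in work functions: 4.04 - 2.54 = 1.50 eV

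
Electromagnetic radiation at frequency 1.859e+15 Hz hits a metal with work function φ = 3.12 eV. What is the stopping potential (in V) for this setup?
4.5682 V

The stopping potential V_s satisfies: eV_s = KE_max

First, find KE_max using Einstein's equation:
E_photon = hf = (6.626×10⁻³⁴ J·s)(1.859e+15 Hz) = 7.6882 eV
KE_max = E_photon - φ = 7.6882 - 3.12 = 4.5682 eV

Since eV_s = KE_max:
V_s = KE_max/e = 4.5682 V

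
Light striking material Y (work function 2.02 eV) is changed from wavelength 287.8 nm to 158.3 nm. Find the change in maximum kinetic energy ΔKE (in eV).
3.5242 eV

Using Einstein's equation: KE_max = hc/λ - φ

For λ₁ = 287.8 nm:
KE₁ = hc/λ₁ - φ = 4.3080 - 2.02 = 2.2880 eV

For λ₂ = 158.3 nm:
KE₂ = hc/λ₂ - φ = 7.8322 - 2.02 = 5.8122 eV

Change in KE:
ΔKE = KE₂ - KE₁ = 5.8122 - 2.2880 = 3.5242 eV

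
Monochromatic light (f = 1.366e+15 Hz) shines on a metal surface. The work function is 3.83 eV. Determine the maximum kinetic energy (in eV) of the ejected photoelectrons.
1.8193 eV

Using Einstein's photoelectric equation: KE_max = hf - φ

First, calculate the photon energy:
E_photon = hf = (6.626×10⁻³⁴ J·s)(1.366e+15 Hz)
E_photon = 5.6493 eV

Then, the maximum kinetic energy:
KE_max = E_photon - φ = 5.6493 eV - 3.83 eV = 1.8193 eV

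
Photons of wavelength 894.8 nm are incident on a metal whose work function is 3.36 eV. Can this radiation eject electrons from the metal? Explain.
No

For photoemission, the photon energy must exceed the work function.

Photon energy: E = hc/λ = 1.3856 eV
Work function: φ = 3.36 eV

Since E_photon (1.3856 eV) < φ (3.36 eV), photoemission will NOT occur.
The threshold wavelength is λ₀ = hc/φ = 369.0 nm.
Since 894.8 nm > 369.0 nm, the photons lack sufficient energy.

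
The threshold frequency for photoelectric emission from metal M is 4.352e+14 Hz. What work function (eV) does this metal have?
1.80 eV

At the threshold frequency, photon energy equals work function:
φ = hf₀

Calculating:
φ = (6.626×10⁻³⁴ J·s)(4.352e+14 Hz)
φ = 1.80 eV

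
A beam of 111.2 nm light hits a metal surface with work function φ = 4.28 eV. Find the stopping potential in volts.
6.8697 V

The stopping potential V_s satisfies: eV_s = KE_max

First, find KE_max using Einstein's equation:
E_photon = hc/λ = 11.1497 eV
KE_max = E_photon - φ = 11.1497 - 4.28 = 6.8697 eV

Since eV_s = KE_max:
V_s = KE_max/e = 6.8697 V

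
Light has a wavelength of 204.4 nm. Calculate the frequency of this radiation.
1.4667e+15 Hz

Using the wave equation: c = fλ

Solving for frequency:
f = c/λ = (3×10⁸ m/s) / (204.4×10⁻⁹ m)
f = 1.4667e+15 Hz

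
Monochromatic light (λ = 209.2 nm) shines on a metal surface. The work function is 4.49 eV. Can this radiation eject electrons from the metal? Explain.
Yes

For photoemission, the photon energy must exceed the work function.

Photon energy: E = hc/λ = 5.9266 eV
Work function: φ = 4.49 eV

Since E_photon (5.9266 eV) > φ (4.49 eV), photoemission WILL occur.
The threshold wavelength is λ₀ = hc/φ = 276.1 nm.
Since 209.2 nm < 276.1 nm, the light has sufficient energy.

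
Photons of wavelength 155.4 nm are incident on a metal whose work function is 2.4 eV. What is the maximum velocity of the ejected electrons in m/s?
1.4008e+06 m/s

First, find the maximum kinetic energy:
E_photon = hc/λ = 7.9784 eV
KE_max = E_photon - φ = 7.9784 - 2.4 = 5.5784 eV

Convert to Joules: KE_max = 5.5784 × 1.602×10⁻¹⁹ J = 8.9376e-19 J

Then use KE = ½mv² to find velocity:
v = √(2·KE/m) = √(2 × 8.9376e-19 J / 9.109e-31 kg)
v = 1.4008e+06 m/s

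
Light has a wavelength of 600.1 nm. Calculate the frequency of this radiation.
4.9957e+14 Hz

Using the wave equation: c = fλ

Solving for frequency:
f = c/λ = (3×10⁸ m/s) / (600.1×10⁻⁹ m)
f = 4.9957e+14 Hz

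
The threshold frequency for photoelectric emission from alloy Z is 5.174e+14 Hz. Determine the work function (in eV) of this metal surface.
2.14 eV

At the threshold frequency, photon energy equals work function:
φ = hf₀

Calculating:
φ = (6.626×10⁻³⁴ J·s)(5.174e+14 Hz)
φ = 2.14 eV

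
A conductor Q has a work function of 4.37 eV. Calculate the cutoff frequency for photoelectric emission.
1.0567e+15 Hz

The threshold frequency is when the photon energy equals the work function:
hf₀ = φ

Solving for f₀:
f₀ = φ/h = (4.37 eV × 1.602×10⁻¹⁹ J/eV) / (6.626×10⁻³⁴ J·s)
f₀ = 1.0567e+15 Hz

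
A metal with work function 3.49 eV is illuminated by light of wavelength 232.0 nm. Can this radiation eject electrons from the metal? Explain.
Yes

For photoemission, the photon energy must exceed the work function.

Photon energy: E = hc/λ = 5.3441 eV
Work function: φ = 3.49 eV

Since E_photon (5.3441 eV) > φ (3.49 eV), photoemission WILL occur.
The threshold wavelength is λ₀ = hc/φ = 355.3 nm.
Since 232.0 nm < 355.3 nm, the light has sufficient energy.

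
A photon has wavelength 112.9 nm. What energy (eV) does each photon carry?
10.9818 eV

Using E = hf = hc/λ:

E = hc/λ = (6.626×10⁻³⁴ J·s)(3×10⁸ m/s) / (112.9×10⁻⁹ m)
E = 10.9818 eV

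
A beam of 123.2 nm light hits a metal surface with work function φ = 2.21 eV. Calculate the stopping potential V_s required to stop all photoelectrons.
7.8537 V

The stopping potential V_s satisfies: eV_s = KE_max

First, find KE_max using Einstein's equation:
E_photon = hc/λ = 10.0637 eV
KE_max = E_photon - φ = 10.0637 - 2.21 = 7.8537 eV

Since eV_s = KE_max:
V_s = KE_max/e = 7.8537 V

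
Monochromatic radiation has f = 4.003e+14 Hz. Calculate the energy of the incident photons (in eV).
1.6555 eV

Using E = hf:

E = hf = (6.626×10⁻³⁴ J·s)(4.003e+14 Hz)
E = 1.6555 eV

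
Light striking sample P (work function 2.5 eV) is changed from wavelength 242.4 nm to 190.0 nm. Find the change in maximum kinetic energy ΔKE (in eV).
1.4106 eV

Using Einstein's equation: KE_max = hc/λ - φ

For λ₁ = 242.4 nm:
KE₁ = hc/λ₁ - φ = 5.1149 - 2.5 = 2.6149 eV

For λ₂ = 190.0 nm:
KE₂ = hc/λ₂ - φ = 6.5255 - 2.5 = 4.0255 eV

Change in KE:
ΔKE = KE₂ - KE₁ = 4.0255 - 2.6149 = 1.4106 eV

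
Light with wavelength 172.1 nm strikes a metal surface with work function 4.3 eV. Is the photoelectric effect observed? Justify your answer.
Yes

For photoemission, the photon energy must exceed the work function.

Photon energy: E = hc/λ = 7.2042 eV
Work function: φ = 4.3 eV

Since E_photon (7.2042 eV) > φ (4.3 eV), photoemission WILL occur.
The threshold wavelength is λ₀ = hc/φ = 288.3 nm.
Since 172.1 nm < 288.3 nm, the light has sufficient energy.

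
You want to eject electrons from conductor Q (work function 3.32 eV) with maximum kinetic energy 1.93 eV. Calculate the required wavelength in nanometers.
236.16 nm

From Einstein's equation: KE_max = hc/λ - φ

Rearranging for λ:
hc/λ = KE_max + φ
λ = hc/(KE_max + φ)

Required photon energy:
E_photon = KE_max + φ = 1.93 + 3.32 = 5.25 eV

Required wavelength:
λ = hc/E_photon = (6.626×10⁻³⁴)(3×10⁸) / (5.25 × 1.602×10⁻¹⁹)
λ = 236.16 nm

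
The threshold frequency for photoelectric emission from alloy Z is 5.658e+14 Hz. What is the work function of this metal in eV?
2.34 eV

At the threshold frequency, photon energy equals work function:
φ = hf₀

Calculating:
φ = (6.626×10⁻³⁴ J·s)(5.658e+14 Hz)
φ = 2.34 eV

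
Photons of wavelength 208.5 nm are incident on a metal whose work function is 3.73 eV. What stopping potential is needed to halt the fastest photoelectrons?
2.2165 V

The stopping potential V_s satisfies: eV_s = KE_max

First, find KE_max using Einstein's equation:
E_photon = hc/λ = 5.9465 eV
KE_max = E_photon - φ = 5.9465 - 3.73 = 2.2165 eV

Since eV_s = KE_max:
V_s = KE_max/e = 2.2165 V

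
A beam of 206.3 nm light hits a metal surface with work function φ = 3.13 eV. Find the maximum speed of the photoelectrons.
1.0065e+06 m/s

First, find the maximum kinetic energy:
E_photon = hc/λ = 6.0099 eV
KE_max = E_photon - φ = 6.0099 - 3.13 = 2.8799 eV

Convert to Joules: KE_max = 2.8799 × 1.602×10⁻¹⁹ J = 4.6141e-19 J

Then use KE = ½mv² to find velocity:
v = √(2·KE/m) = √(2 × 4.6141e-19 J / 9.109e-31 kg)
v = 1.0065e+06 m/s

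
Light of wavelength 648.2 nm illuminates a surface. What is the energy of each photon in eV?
1.9127 eV

Using E = hf = hc/λ:

E = hc/λ = (6.626×10⁻³⁴ J·s)(3×10⁸ m/s) / (648.2×10⁻⁹ m)
E = 1.9127 eV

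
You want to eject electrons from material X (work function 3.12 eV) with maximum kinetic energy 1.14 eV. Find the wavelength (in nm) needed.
291.04 nm

From Einstein's equation: KE_max = hc/λ - φ

Rearranging for λ:
hc/λ = KE_max + φ
λ = hc/(KE_max + φ)

Required photon energy:
E_photon = KE_max + φ = 1.14 + 3.12 = 4.26 eV

Required wavelength:
λ = hc/E_photon = (6.626×10⁻³⁴)(3×10⁸) / (4.26 × 1.602×10⁻¹⁹)
λ = 291.04 nm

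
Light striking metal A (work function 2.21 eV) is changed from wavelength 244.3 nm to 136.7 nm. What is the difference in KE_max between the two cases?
3.9947 eV

Using Einstein's equation: KE_max = hc/λ - φ

For λ₁ = 244.3 nm:
KE₁ = hc/λ₁ - φ = 5.0751 - 2.21 = 2.8651 eV

For λ₂ = 136.7 nm:
KE₂ = hc/λ₂ - φ = 9.0698 - 2.21 = 6.8598 eV

Change in KE:
ΔKE = KE₂ - KE₁ = 6.8598 - 2.8651 = 3.9947 eV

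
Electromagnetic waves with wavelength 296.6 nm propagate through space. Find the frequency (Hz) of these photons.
1.0108e+15 Hz

Using the wave equation: c = fλ

Solving for frequency:
f = c/λ = (3×10⁸ m/s) / (296.6×10⁻⁹ m)
f = 1.0108e+15 Hz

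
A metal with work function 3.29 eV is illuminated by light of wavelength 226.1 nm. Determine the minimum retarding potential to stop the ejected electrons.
2.1936 V

The stopping potential V_s satisfies: eV_s = KE_max

First, find KE_max using Einstein's equation:
E_photon = hc/λ = 5.4836 eV
KE_max = E_photon - φ = 5.4836 - 3.29 = 2.1936 eV

Since eV_s = KE_max:
V_s = KE_max/e = 2.1936 V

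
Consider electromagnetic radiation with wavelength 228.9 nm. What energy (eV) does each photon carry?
5.4165 eV

Using E = hf = hc/λ:

E = hc/λ = (6.626×10⁻³⁴ J·s)(3×10⁸ m/s) / (228.9×10⁻⁹ m)
E = 5.4165 eV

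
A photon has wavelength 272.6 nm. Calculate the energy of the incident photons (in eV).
4.5482 eV

Using E = hf = hc/λ:

E = hc/λ = (6.626×10⁻³⁴ J·s)(3×10⁸ m/s) / (272.6×10⁻⁹ m)
E = 4.5482 eV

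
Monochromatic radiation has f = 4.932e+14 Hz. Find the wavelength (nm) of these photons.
607.85 nm

Using the wave equation: c = fλ

Solving for wavelength:
λ = c/f = (3×10⁸ m/s) / (4.932e+14 Hz)
λ = 607.85 nm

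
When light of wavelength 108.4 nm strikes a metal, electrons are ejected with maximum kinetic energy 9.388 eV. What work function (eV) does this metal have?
2.05 eV

From Einstein's photoelectric equation: KE_max = hf - φ = hc/λ - φ

Rearranging for φ:
φ = hc/λ - KE_max

Calculate photon energy:
E_photon = hc/λ = 11.4377 eV

Therefore:
φ = 11.4377 - 9.388 = 2.05 eV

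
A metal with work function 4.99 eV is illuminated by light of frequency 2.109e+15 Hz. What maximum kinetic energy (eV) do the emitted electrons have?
3.7321 eV

Using Einstein's photoelectric equation: KE_max = hf - φ

First, calculate the photon energy:
E_photon = hf = (6.626×10⁻³⁴ J·s)(2.109e+15 Hz)
E_photon = 8.7221 eV

Then, the maximum kinetic energy:
KE_max = E_photon - φ = 8.7221 eV - 4.99 eV = 3.7321 eV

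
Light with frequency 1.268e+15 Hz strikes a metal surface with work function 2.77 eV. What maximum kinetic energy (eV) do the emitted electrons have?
2.4740 eV

Using Einstein's photoelectric equation: KE_max = hf - φ

First, calculate the photon energy:
E_photon = hf = (6.626×10⁻³⁴ J·s)(1.268e+15 Hz)
E_photon = 5.2440 eV

Then, the maximum kinetic energy:
KE_max = E_photon - φ = 5.2440 eV - 2.77 eV = 2.4740 eV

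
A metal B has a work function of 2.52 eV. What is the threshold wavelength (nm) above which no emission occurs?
492.00 nm

The threshold wavelength is when the photon energy equals the work function:
hc/λ₀ = φ

Solving for λ₀:
λ₀ = hc/φ = (6.626×10⁻³⁴ J·s)(3×10⁸ m/s) / (2.52 eV × 1.602×10⁻¹⁹ J/eV)
λ₀ = 492.00 nm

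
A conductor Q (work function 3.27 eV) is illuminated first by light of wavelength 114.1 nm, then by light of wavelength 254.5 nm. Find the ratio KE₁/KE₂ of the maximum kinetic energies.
4.7427

Using Einstein's equation: KE_max = hc/λ - φ

For λ₁ = 114.1 nm:
E₁ = hc/λ₁ = 10.8663 eV
KE₁ = E₁ - φ = 10.8663 - 3.27 = 7.5963 eV

For λ₂ = 254.5 nm:
E₂ = hc/λ₂ = 4.8717 eV
KE₂ = E₂ - φ = 4.8717 - 3.27 = 1.6017 eV

Ratio: KE₁/KE₂ = 7.5963/1.6017 = 4.7427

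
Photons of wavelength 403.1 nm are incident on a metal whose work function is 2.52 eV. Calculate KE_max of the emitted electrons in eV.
0.5558 eV

Using Einstein's photoelectric equation: KE_max = hf - φ = hc/λ - φ

First, calculate the photon energy:
E_photon = hc/λ = (6.626×10⁻³⁴ J·s)(3×10⁸ m/s) / (403.1×10⁻⁹ m)
E_photon = 3.0758 eV

Then, the maximum kinetic energy:
KE_max = E_photon - φ = 3.0758 eV - 2.52 eV = 0.5558 eV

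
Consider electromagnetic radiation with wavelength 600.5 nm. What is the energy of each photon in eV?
2.0647 eV

Using E = hf = hc/λ:

E = hc/λ = (6.626×10⁻³⁴ J·s)(3×10⁸ m/s) / (600.5×10⁻⁹ m)
E = 2.0647 eV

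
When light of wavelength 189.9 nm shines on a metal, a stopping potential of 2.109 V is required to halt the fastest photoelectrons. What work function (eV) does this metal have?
4.42 eV

The stopping potential gives the maximum kinetic energy: KE_max = eV_s = 2.109 eV

From Einstein's photoelectric equation: KE_max = hc/λ - φ
Rearranging: φ = hc/λ - KE_max

Calculate photon energy:
E_photon = hc/λ = (6.626×10⁻³⁴ J·s)(3×10⁸ m/s) / (189.9×10⁻⁹ m) = 6.5289 eV

Therefore:
φ = 6.5289 - 2.109 = 4.42 eV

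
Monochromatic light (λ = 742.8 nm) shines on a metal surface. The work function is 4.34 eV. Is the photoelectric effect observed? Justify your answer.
No

For photoemission, the photon energy must exceed the work function.

Photon energy: E = hc/λ = 1.6691 eV
Work function: φ = 4.34 eV

Since E_photon (1.6691 eV) < φ (4.34 eV), photoemission will NOT occur.
The threshold wavelength is λ₀ = hc/φ = 285.7 nm.
Since 742.8 nm > 285.7 nm, the photons lack sufficient energy.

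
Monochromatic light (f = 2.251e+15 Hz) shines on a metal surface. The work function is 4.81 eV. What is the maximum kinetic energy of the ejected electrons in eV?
4.4994 eV

Using Einstein's photoelectric equation: KE_max = hf - φ

First, calculate the photon energy:
E_photon = hf = (6.626×10⁻³⁴ J·s)(2.251e+15 Hz)
E_photon = 9.3094 eV

Then, the maximum kinetic energy:
KE_max = E_photon - φ = 9.3094 eV - 4.81 eV = 4.4994 eV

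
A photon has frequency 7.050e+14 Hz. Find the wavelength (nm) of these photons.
425.24 nm

Using the wave equation: c = fλ

Solving for wavelength:
λ = c/f = (3×10⁸ m/s) / (7.050e+14 Hz)
λ = 425.24 nm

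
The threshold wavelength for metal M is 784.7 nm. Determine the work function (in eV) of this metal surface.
1.58 eV

At the threshold wavelength, photon energy equals work function:
φ = hc/λ₀

Calculating:
φ = (6.626×10⁻³⁴ J·s)(3×10⁸ m/s) / (784.7×10⁻⁹ m)
φ = 1.58 eV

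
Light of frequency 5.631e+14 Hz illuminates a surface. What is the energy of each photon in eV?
2.3288 eV

Using E = hf:

E = hf = (6.626×10⁻³⁴ J·s)(5.631e+14 Hz)
E = 2.3288 eV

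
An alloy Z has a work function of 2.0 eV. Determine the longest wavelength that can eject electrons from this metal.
619.92 nm

The threshold wavelength is when the photon energy equals the work function:
hc/λ₀ = φ

Solving for λ₀:
λ₀ = hc/φ = (6.626×10⁻³⁴ J·s)(3×10⁸ m/s) / (2.0 eV × 1.602×10⁻¹⁹ J/eV)
λ₀ = 619.92 nm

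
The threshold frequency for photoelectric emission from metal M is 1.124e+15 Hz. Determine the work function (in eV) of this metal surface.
4.65 eV

At the threshold frequency, photon energy equals work function:
φ = hf₀

Calculating:
φ = (6.626×10⁻³⁴ J·s)(1.124e+15 Hz)
φ = 4.65 eV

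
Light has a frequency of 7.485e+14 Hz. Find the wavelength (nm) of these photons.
400.52 nm

Using the wave equation: c = fλ

Solving for wavelength:
λ = c/f = (3×10⁸ m/s) / (7.485e+14 Hz)
λ = 400.52 nm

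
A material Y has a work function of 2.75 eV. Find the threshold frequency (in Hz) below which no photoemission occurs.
6.6495e+14 Hz

The threshold frequency is when the photon energy equals the work function:
hf₀ = φ

Solving for f₀:
f₀ = φ/h = (2.75 eV × 1.602×10⁻¹⁹ J/eV) / (6.626×10⁻³⁴ J·s)
f₀ = 6.6495e+14 Hz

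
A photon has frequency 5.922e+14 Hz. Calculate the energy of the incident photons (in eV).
2.4491 eV

Using E = hf:

E = hf = (6.626×10⁻³⁴ J·s)(5.922e+14 Hz)
E = 2.4491 eV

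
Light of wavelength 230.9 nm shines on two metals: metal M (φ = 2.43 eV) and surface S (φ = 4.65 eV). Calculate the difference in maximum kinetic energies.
2.2200 eV

Using KE_max = hc/λ - φ for each metal:

Photon energy: E = hc/λ = 5.3696 eV

For metal M (φ₁ = 2.43 eV):
KE₁ = E - φ₁ = 5.3696 - 2.43 = 2.9396 eV

For surface S (φ₂ = 4.65 eV):
KE₂ = E - φ₂ = 5.3696 - 4.65 = 0.7196 eV

Difference:
ΔKE = KE₁ - KE₂ = 2.9396 - 0.7196 = 2.2200 eV

Note: The difference equals the difference in work functions: 4.65 - 2.43 = 2.22 eV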